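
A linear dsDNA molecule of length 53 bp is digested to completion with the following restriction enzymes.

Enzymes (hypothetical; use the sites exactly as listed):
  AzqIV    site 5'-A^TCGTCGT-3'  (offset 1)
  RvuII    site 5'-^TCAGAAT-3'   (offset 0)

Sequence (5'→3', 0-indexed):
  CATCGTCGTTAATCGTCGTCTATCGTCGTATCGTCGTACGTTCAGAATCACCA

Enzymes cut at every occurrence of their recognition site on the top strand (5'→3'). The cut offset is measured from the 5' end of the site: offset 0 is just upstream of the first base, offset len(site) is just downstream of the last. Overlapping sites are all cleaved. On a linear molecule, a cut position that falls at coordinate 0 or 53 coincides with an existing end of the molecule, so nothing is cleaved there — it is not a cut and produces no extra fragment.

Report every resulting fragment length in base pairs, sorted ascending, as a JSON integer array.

Site scan:
  AzqIV (ATCGTCGT, off=1): starts [1, 11, 21, 29] → cuts [2, 12, 22, 30]
  RvuII (TCAGAAT, off=0): starts [41] → cuts [41]

All cut coordinates (distinct, sorted): [2, 12, 22, 30, 41]

Fragment lengths:
  [0,2): 2 bp
  [2,12): 10 bp
  [12,22): 10 bp
  [22,30): 8 bp
  [30,41): 11 bp
  [41,53): 12 bp

[2,8,10,10,11,12]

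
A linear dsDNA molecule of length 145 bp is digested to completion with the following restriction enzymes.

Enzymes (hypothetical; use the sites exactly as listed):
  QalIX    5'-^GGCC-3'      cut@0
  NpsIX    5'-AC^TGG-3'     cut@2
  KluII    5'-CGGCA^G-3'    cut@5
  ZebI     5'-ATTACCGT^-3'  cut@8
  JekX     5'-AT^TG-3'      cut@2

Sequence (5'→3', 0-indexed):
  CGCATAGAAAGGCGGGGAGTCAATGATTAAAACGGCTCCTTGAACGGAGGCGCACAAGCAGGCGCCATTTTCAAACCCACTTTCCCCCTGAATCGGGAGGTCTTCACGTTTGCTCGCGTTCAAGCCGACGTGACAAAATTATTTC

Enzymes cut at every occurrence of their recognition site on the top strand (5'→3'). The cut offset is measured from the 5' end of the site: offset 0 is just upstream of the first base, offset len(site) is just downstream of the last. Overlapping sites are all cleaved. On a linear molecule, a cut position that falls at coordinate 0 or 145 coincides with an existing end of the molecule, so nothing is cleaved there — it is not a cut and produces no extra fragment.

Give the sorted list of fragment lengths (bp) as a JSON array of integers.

[145]

Site scan:
  QalIX (GGCC, off=0): no sites
  NpsIX (ACTGG, off=2): no sites
  KluII (CGGCAG, off=5): no sites
  ZebI (ATTACCGT, off=8): no sites
  JekX (ATTG, off=2): no sites

Pooled cuts: ∅

Fragments:
  no cuts → one linear fragment of 145 bp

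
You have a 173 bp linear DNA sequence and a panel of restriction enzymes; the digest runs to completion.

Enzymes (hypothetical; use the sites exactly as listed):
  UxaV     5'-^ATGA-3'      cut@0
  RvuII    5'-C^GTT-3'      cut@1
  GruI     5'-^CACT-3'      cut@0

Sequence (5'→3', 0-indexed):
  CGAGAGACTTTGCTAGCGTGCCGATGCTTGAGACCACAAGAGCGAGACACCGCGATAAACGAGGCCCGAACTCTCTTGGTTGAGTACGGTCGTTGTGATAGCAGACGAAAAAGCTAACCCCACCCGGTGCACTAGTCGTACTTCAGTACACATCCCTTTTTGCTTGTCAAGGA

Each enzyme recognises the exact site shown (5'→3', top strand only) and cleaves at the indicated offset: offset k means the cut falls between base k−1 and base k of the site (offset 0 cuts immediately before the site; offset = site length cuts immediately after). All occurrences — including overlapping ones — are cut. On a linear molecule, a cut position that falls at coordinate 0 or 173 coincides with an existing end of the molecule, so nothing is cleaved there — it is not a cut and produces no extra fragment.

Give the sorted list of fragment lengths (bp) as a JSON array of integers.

[38,44,91]

Site scan:
  UxaV (ATGA, off=0): no sites
  RvuII (CGTT, off=1): starts [90] → cuts [91]
  GruI (CACT, off=0): starts [129] → cuts [129]

Pooled cuts: [91, 129]

Fragment lengths:
  [0,91): 91 bp
  [91,129): 38 bp
  [129,173): 44 bp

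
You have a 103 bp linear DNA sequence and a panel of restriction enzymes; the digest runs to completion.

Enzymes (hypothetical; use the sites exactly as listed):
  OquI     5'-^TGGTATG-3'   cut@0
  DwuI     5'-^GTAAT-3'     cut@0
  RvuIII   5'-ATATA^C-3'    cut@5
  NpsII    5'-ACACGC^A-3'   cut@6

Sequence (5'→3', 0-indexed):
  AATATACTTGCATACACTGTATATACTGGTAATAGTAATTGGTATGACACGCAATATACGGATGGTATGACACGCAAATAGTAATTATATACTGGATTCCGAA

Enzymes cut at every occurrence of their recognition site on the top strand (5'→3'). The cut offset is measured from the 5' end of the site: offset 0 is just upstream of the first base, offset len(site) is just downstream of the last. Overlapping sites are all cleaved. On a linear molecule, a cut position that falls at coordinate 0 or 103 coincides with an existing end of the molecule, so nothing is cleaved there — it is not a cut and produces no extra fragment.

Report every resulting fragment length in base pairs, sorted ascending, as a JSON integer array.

[3,4,5,5,6,6,6,11,12,13,13,19]

Site scan:
  OquI (TGGTATG, off=0): starts [39, 62] → cuts [39, 62]
  DwuI (GTAAT, off=0): starts [28, 34, 80] → cuts [28, 34, 80]
  RvuIII (ATATAC, off=5): starts [1, 20, 53, 86] → cuts [6, 25, 58, 91]
  NpsII (ACACGCA, off=6): starts [46, 69] → cuts [52, 75]

All cut coordinates (distinct, sorted): [6, 25, 28, 34, 39, 52, 58, 62, 75, 80, 91]

Fragments:
  [0,6): 6 bp
  [6,25): 19 bp
  [25,28): 3 bp
  [28,34): 6 bp
  [34,39): 5 bp
  [39,52): 13 bp
  [52,58): 6 bp
  [58,62): 4 bp
  [62,75): 13 bp
  [75,80): 5 bp
  [80,91): 11 bp
  [91,103): 12 bp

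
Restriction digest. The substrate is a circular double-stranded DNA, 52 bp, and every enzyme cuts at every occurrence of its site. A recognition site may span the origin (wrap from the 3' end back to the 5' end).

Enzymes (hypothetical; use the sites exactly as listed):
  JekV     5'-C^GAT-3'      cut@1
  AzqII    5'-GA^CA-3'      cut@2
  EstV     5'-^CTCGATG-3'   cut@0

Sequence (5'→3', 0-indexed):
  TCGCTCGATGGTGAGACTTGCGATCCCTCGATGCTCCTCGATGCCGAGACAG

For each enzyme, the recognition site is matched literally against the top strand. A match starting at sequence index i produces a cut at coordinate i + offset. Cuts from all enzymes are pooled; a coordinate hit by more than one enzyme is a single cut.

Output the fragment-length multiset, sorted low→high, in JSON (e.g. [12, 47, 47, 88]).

Site scan:
  JekV (CGAT, off=1): starts [5, 20, 28, 38] → cuts [6, 21, 29, 39]
  AzqII (GACA, off=2): starts [47] → cuts [49]
  EstV (CTCGATG, off=0): starts [3, 26, 36] → cuts [3, 26, 36]

All cut coordinates (distinct, sorted): [3, 6, 21, 26, 29, 36, 39, 49]

Fragment lengths:
  3→6: 3 bp
  6→21: 15 bp
  21→26: 5 bp
  26→29: 3 bp
  29→36: 7 bp
  36→39: 3 bp
  39→49: 10 bp
  49→3 (wrap): 52-49+3 = 6 bp

[3,3,3,5,6,7,10,15]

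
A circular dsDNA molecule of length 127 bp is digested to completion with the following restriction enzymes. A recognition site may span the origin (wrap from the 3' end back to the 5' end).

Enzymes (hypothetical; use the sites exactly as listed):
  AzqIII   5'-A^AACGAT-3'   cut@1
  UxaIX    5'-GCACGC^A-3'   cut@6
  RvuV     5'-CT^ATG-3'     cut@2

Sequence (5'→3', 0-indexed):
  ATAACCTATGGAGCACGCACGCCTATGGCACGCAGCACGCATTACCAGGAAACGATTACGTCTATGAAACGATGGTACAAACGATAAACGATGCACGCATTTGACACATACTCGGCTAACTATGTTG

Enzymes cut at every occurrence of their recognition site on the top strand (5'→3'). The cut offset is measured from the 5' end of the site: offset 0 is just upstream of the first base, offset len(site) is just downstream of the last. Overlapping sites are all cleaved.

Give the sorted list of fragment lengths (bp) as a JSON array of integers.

Scan for sites:
  AzqIII (AAACGAT, off=1): starts [49, 66, 78, 85] → cuts [50, 67, 79, 86]
  UxaIX (GCACGCA, off=6): starts [12, 27, 34, 92] → cuts [18, 33, 40, 98]
  RvuV (CTATG, off=2): starts [5, 22, 61, 119] → cuts [7, 24, 63, 121]

Pooled cuts: [7, 18, 24, 33, 40, 50, 63, 67, 79, 86, 98, 121]

Fragment lengths:
  7→18: 11 bp
  18→24: 6 bp
  24→33: 9 bp
  33→40: 7 bp
  40→50: 10 bp
  50→63: 13 bp
  63→67: 4 bp
  67→79: 12 bp
  79→86: 7 bp
  86→98: 12 bp
  98→121: 23 bp
  121→7 (wrap): 127-121+7 = 13 bp

[4,6,7,7,9,10,11,12,12,13,13,23]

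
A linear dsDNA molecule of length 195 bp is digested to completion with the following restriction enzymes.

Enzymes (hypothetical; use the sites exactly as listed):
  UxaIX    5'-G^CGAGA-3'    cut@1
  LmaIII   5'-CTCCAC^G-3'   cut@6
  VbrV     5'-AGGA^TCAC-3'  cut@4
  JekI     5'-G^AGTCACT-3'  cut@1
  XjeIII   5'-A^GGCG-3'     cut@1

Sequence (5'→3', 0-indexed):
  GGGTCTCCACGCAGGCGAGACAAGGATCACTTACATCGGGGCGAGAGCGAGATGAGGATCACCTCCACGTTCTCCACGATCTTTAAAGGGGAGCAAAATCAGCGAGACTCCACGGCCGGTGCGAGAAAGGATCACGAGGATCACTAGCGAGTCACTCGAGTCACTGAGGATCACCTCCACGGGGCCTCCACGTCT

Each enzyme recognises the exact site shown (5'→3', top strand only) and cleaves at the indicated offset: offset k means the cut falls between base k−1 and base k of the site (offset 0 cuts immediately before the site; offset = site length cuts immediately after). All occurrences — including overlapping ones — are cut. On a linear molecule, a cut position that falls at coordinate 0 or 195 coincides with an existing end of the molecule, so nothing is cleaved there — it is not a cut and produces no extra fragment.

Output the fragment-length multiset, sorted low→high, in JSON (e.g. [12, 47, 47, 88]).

Site scan:
  UxaIX GCGAGA/1: at [14, 40, 46, 101, 120] ⇒ [15, 41, 47, 102, 121]
  LmaIII CTCCACG/6: at [4, 62, 71, 107, 174, 185] ⇒ [10, 68, 77, 113, 180, 191]
  VbrV AGGATCAC/4: at [22, 54, 127, 136, 166] ⇒ [26, 58, 131, 140, 170]
  JekI GAGTCACT/1: at [148, 157] ⇒ [149, 158]
  XjeIII AGGCG/1: at [12] ⇒ [13]

Pooled cuts: [10, 13, 15, 26, 41, 47, 58, 68, 77, 102, 113, 121, 131, 140, 149, 158, 170, 180, 191]

Fragment lengths:
  [0,10): 10 bp
  [10,13): 3 bp
  [13,15): 2 bp
  [15,26): 11 bp
  [26,41): 15 bp
  [41,47): 6 bp
  [47,58): 11 bp
  [58,68): 10 bp
  [68,77): 9 bp
  [77,102): 25 bp
  [102,113): 11 bp
  [113,121): 8 bp
  [121,131): 10 bp
  [131,140): 9 bp
  [140,149): 9 bp
  [149,158): 9 bp
  [158,170): 12 bp
  [170,180): 10 bp
  [180,191): 11 bp
  [191,195): 4 bp

[2,3,4,6,8,9,9,9,9,10,10,10,10,11,11,11,11,12,15,25]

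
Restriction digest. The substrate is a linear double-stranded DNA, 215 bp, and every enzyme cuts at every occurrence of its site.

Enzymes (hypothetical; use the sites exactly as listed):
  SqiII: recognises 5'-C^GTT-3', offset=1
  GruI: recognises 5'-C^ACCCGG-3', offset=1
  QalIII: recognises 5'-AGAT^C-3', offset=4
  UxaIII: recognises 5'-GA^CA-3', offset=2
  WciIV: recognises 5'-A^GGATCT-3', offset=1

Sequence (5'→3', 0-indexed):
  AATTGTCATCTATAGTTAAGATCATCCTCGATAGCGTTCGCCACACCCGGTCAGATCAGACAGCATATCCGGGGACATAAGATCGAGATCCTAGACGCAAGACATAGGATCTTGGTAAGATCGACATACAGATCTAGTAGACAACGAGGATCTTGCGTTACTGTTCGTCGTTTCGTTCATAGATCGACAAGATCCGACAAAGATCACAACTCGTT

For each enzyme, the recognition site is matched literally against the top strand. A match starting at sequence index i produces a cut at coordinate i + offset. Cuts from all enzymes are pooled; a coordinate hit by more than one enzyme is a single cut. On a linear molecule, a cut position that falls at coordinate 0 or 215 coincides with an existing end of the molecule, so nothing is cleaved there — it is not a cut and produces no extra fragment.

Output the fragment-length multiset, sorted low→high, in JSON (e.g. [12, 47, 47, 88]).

Scan for sites:
  SqiII CGTT/1: at [34, 155, 168, 173, 211] ⇒ [35, 156, 169, 174, 212]
  GruI CACCCGG/1: at [43] ⇒ [44]
  QalIII AGATC/4: at [18, 52, 79, 85, 117, 129, 180, 189, 200] ⇒ [22, 56, 83, 89, 121, 133, 184, 193, 204]
  UxaIII GACA/2: at [58, 73, 100, 122, 139, 185, 195] ⇒ [60, 75, 102, 124, 141, 187, 197]
  WciIV AGGATCT/1: at [105, 146] ⇒ [106, 147]

Pooled cuts: [22, 35, 44, 56, 60, 75, 83, 89, 102, 106, 121, 124, 133, 141, 147, 156, 169, 174, 184, 187, 193, 197, 204, 212]

Fragment lengths:
  [0,22): 22 bp
  [22,35): 13 bp
  [35,44): 9 bp
  [44,56): 12 bp
  [56,60): 4 bp
  [60,75): 15 bp
  [75,83): 8 bp
  [83,89): 6 bp
  [89,102): 13 bp
  [102,106): 4 bp
  [106,121): 15 bp
  [121,124): 3 bp
  [124,133): 9 bp
  [133,141): 8 bp
  [141,147): 6 bp
  [147,156): 9 bp
  [156,169): 13 bp
  [169,174): 5 bp
  [174,184): 10 bp
  [184,187): 3 bp
  [187,193): 6 bp
  [193,197): 4 bp
  [197,204): 7 bp
  [204,212): 8 bp
  [212,215): 3 bp

[3,3,3,4,4,4,5,6,6,6,7,8,8,8,9,9,9,10,12,13,13,13,15,15,22]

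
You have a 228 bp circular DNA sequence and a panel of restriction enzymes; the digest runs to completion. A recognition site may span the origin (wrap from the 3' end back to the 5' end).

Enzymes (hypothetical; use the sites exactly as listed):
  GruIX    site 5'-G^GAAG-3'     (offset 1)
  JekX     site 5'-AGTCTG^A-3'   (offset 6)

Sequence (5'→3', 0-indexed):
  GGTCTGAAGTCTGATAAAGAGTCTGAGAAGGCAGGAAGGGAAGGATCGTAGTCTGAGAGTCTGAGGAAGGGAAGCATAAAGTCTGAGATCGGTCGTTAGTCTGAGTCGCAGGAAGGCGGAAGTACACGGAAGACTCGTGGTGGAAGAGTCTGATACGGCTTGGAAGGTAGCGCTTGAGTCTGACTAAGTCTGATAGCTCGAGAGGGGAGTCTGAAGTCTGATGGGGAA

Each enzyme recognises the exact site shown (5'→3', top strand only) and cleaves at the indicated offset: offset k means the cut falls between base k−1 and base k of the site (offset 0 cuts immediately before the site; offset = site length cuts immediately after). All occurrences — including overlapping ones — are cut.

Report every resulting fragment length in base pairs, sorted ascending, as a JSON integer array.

[2,5,5,5,7,7,8,8,9,10,10,10,10,12,14,15,16,16,18,20,21]

Per-enzyme occurrences:
  GruIX GGAAG/1: at [33, 38, 64, 69, 110, 117, 127, 141, 161, 224] ⇒ [34, 39, 65, 70, 111, 118, 128, 142, 162, 225]
  JekX AGTCTGA/6: at [7, 19, 49, 57, 79, 97, 146, 176, 186, 207, 214] ⇒ [13, 25, 55, 63, 85, 103, 152, 182, 192, 213, 220]

All cut coordinates (distinct, sorted): [13, 25, 34, 39, 55, 63, 65, 70, 85, 103, 111, 118, 128, 142, 152, 162, 182, 192, 213, 220, 225]

Fragments:
  13→25: 12 bp
  25→34: 9 bp
  34→39: 5 bp
  39→55: 16 bp
  55→63: 8 bp
  63→65: 2 bp
  65→70: 5 bp
  70→85: 15 bp
  85→103: 18 bp
  103→111: 8 bp
  111→118: 7 bp
  118→128: 10 bp
  128→142: 14 bp
  142→152: 10 bp
  152→162: 10 bp
  162→182: 20 bp
  182→192: 10 bp
  192→213: 21 bp
  213→220: 7 bp
  220→225: 5 bp
  225→13 (wrap): 228-225+13 = 16 bp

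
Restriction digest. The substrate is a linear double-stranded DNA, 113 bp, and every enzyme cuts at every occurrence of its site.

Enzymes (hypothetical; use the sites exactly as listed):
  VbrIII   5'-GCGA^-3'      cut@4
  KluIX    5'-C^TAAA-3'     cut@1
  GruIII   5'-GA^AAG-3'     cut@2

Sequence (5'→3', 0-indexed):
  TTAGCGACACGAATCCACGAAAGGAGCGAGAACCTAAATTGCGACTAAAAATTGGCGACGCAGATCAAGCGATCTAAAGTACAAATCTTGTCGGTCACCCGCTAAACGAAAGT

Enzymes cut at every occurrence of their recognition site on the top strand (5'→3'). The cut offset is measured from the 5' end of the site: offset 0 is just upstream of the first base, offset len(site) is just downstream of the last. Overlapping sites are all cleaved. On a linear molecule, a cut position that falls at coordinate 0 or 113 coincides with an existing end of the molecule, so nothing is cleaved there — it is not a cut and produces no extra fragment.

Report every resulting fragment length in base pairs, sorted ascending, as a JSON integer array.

[1,2,4,5,7,7,9,10,13,13,14,28]

Scan for sites:
  VbrIII GCGA/4: at [3, 25, 40, 54, 68] ⇒ [7, 29, 44, 58, 72]
  KluIX CTAAA/1: at [33, 44, 73, 101] ⇒ [34, 45, 74, 102]
  GruIII GAAAG/2: at [18, 107] ⇒ [20, 109]

Pooled cuts: [7, 20, 29, 34, 44, 45, 58, 72, 74, 102, 109]

Fragment lengths:
  [0,7): 7 bp
  [7,20): 13 bp
  [20,29): 9 bp
  [29,34): 5 bp
  [34,44): 10 bp
  [44,45): 1 bp
  [45,58): 13 bp
  [58,72): 14 bp
  [72,74): 2 bp
  [74,102): 28 bp
  [102,109): 7 bp
  [109,113): 4 bp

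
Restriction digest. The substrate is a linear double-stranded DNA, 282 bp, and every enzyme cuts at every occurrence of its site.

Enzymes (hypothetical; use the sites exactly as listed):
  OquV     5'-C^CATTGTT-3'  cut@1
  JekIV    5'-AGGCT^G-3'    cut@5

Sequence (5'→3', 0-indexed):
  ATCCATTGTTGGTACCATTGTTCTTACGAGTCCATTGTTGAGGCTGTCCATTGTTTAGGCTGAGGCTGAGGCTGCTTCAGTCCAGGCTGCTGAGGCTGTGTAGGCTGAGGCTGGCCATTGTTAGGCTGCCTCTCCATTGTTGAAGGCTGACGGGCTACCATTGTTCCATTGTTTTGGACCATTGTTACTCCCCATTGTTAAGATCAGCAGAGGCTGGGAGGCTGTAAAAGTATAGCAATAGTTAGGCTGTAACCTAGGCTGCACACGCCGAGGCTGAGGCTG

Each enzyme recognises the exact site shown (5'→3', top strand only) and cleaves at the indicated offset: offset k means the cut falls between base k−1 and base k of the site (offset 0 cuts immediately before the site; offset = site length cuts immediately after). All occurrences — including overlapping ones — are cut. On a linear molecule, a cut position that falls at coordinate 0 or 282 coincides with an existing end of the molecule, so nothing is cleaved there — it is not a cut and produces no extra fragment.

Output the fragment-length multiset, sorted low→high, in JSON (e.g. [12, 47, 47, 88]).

[1,3,3,3,6,6,6,6,7,8,8,9,9,10,12,12,12,13,13,13,13,14,15,15,17,23,25]

Per-enzyme occurrences:
  OquV CCATTGTT/1: at [2, 14, 31, 47, 114, 133, 157, 165, 178, 191] ⇒ [3, 15, 32, 48, 115, 134, 158, 166, 179, 192]
  JekIV AGGCTG/5: at [40, 56, 62, 68, 83, 92, 101, 107, 122, 143, 210, 218, 243, 255, 270, 276] ⇒ [45, 61, 67, 73, 88, 97, 106, 112, 127, 148, 215, 223, 248, 260, 275, 281]

Pooled cuts: [3, 15, 32, 45, 48, 61, 67, 73, 88, 97, 106, 112, 115, 127, 134, 148, 158, 166, 179, 192, 215, 223, 248, 260, 275, 281]

Fragment lengths:
  [0,3): 3 bp
  [3,15): 12 bp
  [15,32): 17 bp
  [32,45): 13 bp
  [45,48): 3 bp
  [48,61): 13 bp
  [61,67): 6 bp
  [67,73): 6 bp
  [73,88): 15 bp
  [88,97): 9 bp
  [97,106): 9 bp
  [106,112): 6 bp
  [112,115): 3 bp
  [115,127): 12 bp
  [127,134): 7 bp
  [134,148): 14 bp
  [148,158): 10 bp
  [158,166): 8 bp
  [166,179): 13 bp
  [179,192): 13 bp
  [192,215): 23 bp
  [215,223): 8 bp
  [223,248): 25 bp
  [248,260): 12 bp
  [260,275): 15 bp
  [275,281): 6 bp
  [281,282): 1 bp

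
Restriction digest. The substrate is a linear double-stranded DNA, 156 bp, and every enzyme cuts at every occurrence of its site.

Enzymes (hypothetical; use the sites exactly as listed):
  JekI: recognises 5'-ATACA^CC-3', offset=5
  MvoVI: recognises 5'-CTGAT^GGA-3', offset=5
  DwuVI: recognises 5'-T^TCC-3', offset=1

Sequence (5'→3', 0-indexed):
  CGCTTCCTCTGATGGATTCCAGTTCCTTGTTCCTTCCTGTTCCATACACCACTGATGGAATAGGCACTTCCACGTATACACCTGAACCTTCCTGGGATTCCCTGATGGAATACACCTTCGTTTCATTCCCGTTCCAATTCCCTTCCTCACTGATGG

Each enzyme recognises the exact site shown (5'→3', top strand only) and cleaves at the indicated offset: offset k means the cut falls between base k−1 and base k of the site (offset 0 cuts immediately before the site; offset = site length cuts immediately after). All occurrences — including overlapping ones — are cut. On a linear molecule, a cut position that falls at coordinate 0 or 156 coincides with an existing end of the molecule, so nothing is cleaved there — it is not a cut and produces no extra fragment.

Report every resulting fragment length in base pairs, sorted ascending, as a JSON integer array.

Per-enzyme occurrences:
  JekI ATACACC/5: at [43, 75, 109] ⇒ [48, 80, 114]
  MvoVI CTGATGGA/5: at [8, 51, 101] ⇒ [13, 56, 106]
  DwuVI TTCC/1: at [3, 16, 22, 29, 33, 39, 67, 88, 97, 125, 131, 137, 142] ⇒ [4, 17, 23, 30, 34, 40, 68, 89, 98, 126, 132, 138, 143]

All cut coordinates (distinct, sorted): [4, 13, 17, 23, 30, 34, 40, 48, 56, 68, 80, 89, 98, 106, 114, 126, 132, 138, 143]

Fragment lengths:
  [0,4): 4 bp
  [4,13): 9 bp
  [13,17): 4 bp
  [17,23): 6 bp
  [23,30): 7 bp
  [30,34): 4 bp
  [34,40): 6 bp
  [40,48): 8 bp
  [48,56): 8 bp
  [56,68): 12 bp
  [68,80): 12 bp
  [80,89): 9 bp
  [89,98): 9 bp
  [98,106): 8 bp
  [106,114): 8 bp
  [114,126): 12 bp
  [126,132): 6 bp
  [132,138): 6 bp
  [138,143): 5 bp
  [143,156): 13 bp

[4,4,4,5,6,6,6,6,7,8,8,8,8,9,9,9,12,12,12,13]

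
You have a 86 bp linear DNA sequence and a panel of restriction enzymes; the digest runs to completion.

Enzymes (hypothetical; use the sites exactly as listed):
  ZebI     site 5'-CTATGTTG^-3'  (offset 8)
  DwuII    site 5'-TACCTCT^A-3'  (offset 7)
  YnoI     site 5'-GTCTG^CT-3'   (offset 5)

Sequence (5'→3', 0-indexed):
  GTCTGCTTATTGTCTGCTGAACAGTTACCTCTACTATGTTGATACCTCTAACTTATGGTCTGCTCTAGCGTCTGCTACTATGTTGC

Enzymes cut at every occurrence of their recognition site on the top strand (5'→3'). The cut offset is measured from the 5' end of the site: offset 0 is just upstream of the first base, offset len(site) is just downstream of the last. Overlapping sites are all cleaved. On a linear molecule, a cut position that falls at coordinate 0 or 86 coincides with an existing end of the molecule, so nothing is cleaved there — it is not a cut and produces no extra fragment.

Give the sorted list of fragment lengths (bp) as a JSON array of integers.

[1,5,8,9,11,11,12,13,16]

Site scan:
  ZebI (CTATGTTG, off=8): starts [33, 77] → cuts [41, 85]
  DwuII (TACCTCTA, off=7): starts [25, 42] → cuts [32, 49]
  YnoI (GTCTGCT, off=5): starts [0, 11, 57, 69] → cuts [5, 16, 62, 74]

All cut coordinates (distinct, sorted): [5, 16, 32, 41, 49, 62, 74, 85]

Fragments:
  [0,5): 5 bp
  [5,16): 11 bp
  [16,32): 16 bp
  [32,41): 9 bp
  [41,49): 8 bp
  [49,62): 13 bp
  [62,74): 12 bp
  [74,85): 11 bp
  [85,86): 1 bp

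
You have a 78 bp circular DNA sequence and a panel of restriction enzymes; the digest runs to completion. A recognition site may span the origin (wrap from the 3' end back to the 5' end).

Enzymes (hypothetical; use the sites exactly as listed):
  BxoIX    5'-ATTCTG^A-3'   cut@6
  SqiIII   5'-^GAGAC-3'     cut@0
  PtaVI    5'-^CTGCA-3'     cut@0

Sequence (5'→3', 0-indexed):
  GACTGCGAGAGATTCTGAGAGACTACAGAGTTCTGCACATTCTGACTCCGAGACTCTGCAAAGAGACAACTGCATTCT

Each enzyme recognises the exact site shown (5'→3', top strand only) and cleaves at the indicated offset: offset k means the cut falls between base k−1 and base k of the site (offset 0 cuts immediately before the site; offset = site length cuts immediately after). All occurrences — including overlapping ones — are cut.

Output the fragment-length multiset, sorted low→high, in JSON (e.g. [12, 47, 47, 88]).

Site scan:
  BxoIX (ATTCTGA, off=6): starts [11, 38, 73] → cuts [1, 17, 44]
  SqiIII (GAGAC, off=0): starts [18, 49, 62] → cuts [18, 49, 62]
  PtaVI (CTGCA, off=0): starts [32, 55, 69] → cuts [32, 55, 69]

All cut coordinates (distinct, sorted): [1, 17, 18, 32, 44, 49, 55, 62, 69]

Fragment lengths:
  1→17: 16 bp
  17→18: 1 bp
  18→32: 14 bp
  32→44: 12 bp
  44→49: 5 bp
  49→55: 6 bp
  55→62: 7 bp
  62→69: 7 bp
  69→1 (wrap): 78-69+1 = 10 bp

[1,5,6,7,7,10,12,14,16]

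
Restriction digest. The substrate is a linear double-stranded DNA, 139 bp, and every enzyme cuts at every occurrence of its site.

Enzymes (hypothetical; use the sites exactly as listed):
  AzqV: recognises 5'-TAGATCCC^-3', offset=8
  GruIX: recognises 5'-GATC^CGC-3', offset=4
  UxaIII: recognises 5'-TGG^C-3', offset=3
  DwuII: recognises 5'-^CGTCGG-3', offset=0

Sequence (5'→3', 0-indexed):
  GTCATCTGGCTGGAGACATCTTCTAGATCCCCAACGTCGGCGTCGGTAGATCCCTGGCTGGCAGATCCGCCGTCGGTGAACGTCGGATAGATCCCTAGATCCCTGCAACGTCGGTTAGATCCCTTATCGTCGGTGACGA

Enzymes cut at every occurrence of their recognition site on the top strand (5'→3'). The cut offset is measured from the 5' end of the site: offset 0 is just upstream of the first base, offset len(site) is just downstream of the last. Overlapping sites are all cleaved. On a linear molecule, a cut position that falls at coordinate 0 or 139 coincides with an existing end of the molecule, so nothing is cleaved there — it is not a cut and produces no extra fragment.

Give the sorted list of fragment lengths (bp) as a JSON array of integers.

[3,3,3,4,4,5,6,6,8,9,10,12,14,15,15,22]

Per-enzyme occurrences:
  AzqV (TAGATCCC, off=8): starts [23, 46, 87, 95, 115] → cuts [31, 54, 95, 103, 123]
  GruIX (GATCCGC, off=4): starts [63] → cuts [67]
  UxaIII (TGGC, off=3): starts [6, 54, 58] → cuts [9, 57, 61]
  DwuII (CGTCGG, off=0): starts [34, 40, 70, 80, 108, 127] → cuts [34, 40, 70, 80, 108, 127]

All cut coordinates (distinct, sorted): [9, 31, 34, 40, 54, 57, 61, 67, 70, 80, 95, 103, 108, 123, 127]

Fragments:
  [0,9): 9 bp
  [9,31): 22 bp
  [31,34): 3 bp
  [34,40): 6 bp
  [40,54): 14 bp
  [54,57): 3 bp
  [57,61): 4 bp
  [61,67): 6 bp
  [67,70): 3 bp
  [70,80): 10 bp
  [80,95): 15 bp
  [95,103): 8 bp
  [103,108): 5 bp
  [108,123): 15 bp
  [123,127): 4 bp
  [127,139): 12 bp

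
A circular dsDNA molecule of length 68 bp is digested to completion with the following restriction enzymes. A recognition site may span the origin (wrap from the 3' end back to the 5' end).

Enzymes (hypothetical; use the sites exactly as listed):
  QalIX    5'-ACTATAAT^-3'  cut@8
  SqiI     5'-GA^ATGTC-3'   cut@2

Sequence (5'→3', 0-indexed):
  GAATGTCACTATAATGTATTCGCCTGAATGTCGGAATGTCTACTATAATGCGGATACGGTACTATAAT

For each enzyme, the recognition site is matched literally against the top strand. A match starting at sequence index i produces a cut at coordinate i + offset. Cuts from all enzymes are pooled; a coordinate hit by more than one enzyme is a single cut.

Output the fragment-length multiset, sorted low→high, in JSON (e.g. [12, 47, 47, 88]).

Per-enzyme occurrences:
  QalIX ACTATAAT/8: at [7, 41, 60] ⇒ [0, 15, 49]
  SqiI GAATGTC/2: at [0, 25, 33] ⇒ [2, 27, 35]

All cut coordinates (distinct, sorted): [0, 2, 15, 27, 35, 49]

Fragment lengths:
  0→2: 2 bp
  2→15: 13 bp
  15→27: 12 bp
  27→35: 8 bp
  35→49: 14 bp
  49→0 (wrap): 68-49+0 = 19 bp

[2,8,12,13,14,19]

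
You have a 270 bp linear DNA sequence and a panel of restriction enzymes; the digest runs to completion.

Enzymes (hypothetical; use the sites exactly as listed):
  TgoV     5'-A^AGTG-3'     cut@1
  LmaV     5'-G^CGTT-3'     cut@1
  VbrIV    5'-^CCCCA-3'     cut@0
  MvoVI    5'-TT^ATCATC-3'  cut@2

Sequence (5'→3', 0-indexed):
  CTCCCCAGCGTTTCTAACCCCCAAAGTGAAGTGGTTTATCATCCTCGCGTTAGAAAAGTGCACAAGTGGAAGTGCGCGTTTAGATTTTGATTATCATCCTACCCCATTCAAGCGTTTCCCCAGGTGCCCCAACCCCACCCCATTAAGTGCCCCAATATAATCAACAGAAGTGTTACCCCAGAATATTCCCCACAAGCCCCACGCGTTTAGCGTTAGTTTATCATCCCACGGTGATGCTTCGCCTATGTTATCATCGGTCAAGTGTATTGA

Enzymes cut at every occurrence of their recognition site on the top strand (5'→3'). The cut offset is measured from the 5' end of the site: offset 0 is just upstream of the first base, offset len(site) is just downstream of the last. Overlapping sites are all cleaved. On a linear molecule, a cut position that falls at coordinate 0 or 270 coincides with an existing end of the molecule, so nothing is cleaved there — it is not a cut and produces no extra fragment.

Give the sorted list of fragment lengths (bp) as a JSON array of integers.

Per-enzyme occurrences:
  TgoV AAGTG/1: at [23, 28, 55, 63, 69, 144, 167, 259] ⇒ [24, 29, 56, 64, 70, 145, 168, 260]
  LmaV GCGTT/1: at [7, 46, 75, 111, 202, 209] ⇒ [8, 47, 76, 112, 203, 210]
  VbrIV CCCCA/0: at [2, 18, 101, 117, 126, 132, 137, 149, 175, 187, 196] ⇒ [2, 18, 101, 117, 126, 132, 137, 149, 175, 187, 196]
  MvoVI TTATCATC/2: at [35, 90, 217, 247] ⇒ [37, 92, 219, 249]

All cut coordinates (distinct, sorted): [2, 8, 18, 24, 29, 37, 47, 56, 64, 70, 76, 92, 101, 112, 117, 126, 132, 137, 145, 149, 168, 175, 187, 196, 203, 210, 219, 249, 260]

Fragment lengths:
  [0,2): 2 bp
  [2,8): 6 bp
  [8,18): 10 bp
  [18,24): 6 bp
  [24,29): 5 bp
  [29,37): 8 bp
  [37,47): 10 bp
  [47,56): 9 bp
  [56,64): 8 bp
  [64,70): 6 bp
  [70,76): 6 bp
  [76,92): 16 bp
  [92,101): 9 bp
  [101,112): 11 bp
  [112,117): 5 bp
  [117,126): 9 bp
  [126,132): 6 bp
  [132,137): 5 bp
  [137,145): 8 bp
  [145,149): 4 bp
  [149,168): 19 bp
  [168,175): 7 bp
  [175,187): 12 bp
  [187,196): 9 bp
  [196,203): 7 bp
  [203,210): 7 bp
  [210,219): 9 bp
  [219,249): 30 bp
  [249,260): 11 bp
  [260,270): 10 bp

[2,4,5,5,5,6,6,6,6,6,7,7,7,8,8,8,9,9,9,9,9,10,10,10,11,11,12,16,19,30]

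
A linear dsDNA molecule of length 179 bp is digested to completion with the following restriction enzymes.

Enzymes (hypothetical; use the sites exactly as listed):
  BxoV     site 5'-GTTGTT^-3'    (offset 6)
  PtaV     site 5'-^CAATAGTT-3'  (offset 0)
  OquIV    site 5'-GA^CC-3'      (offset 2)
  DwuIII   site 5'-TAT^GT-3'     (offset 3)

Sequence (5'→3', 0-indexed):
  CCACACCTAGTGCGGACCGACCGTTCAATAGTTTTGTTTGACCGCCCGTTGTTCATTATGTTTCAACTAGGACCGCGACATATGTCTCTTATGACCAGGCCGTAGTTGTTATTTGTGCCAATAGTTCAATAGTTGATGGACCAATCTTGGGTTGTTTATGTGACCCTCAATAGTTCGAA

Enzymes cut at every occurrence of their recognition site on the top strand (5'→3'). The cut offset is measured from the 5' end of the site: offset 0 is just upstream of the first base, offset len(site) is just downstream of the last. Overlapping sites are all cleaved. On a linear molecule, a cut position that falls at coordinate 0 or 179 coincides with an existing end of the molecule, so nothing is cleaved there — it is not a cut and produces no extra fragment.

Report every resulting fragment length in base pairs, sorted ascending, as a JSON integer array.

[3,4,4,4,5,6,8,8,11,11,12,12,13,14,16,16,16,16]

Per-enzyme occurrences:
  BxoV (GTTGTT, off=6): starts [47, 104, 150] → cuts [53, 110, 156]
  PtaV (CAATAGTT, off=0): starts [25, 118, 126, 167] → cuts [25, 118, 126, 167]
  OquIV (GACC, off=2): starts [14, 18, 39, 70, 92, 138, 161] → cuts [16, 20, 41, 72, 94, 140, 163]
  DwuIII (TATGT, off=3): starts [56, 80, 156] → cuts [59, 83, 159]

All cut coordinates (distinct, sorted): [16, 20, 25, 41, 53, 59, 72, 83, 94, 110, 118, 126, 140, 156, 159, 163, 167]

Fragments:
  [0,16): 16 bp
  [16,20): 4 bp
  [20,25): 5 bp
  [25,41): 16 bp
  [41,53): 12 bp
  [53,59): 6 bp
  [59,72): 13 bp
  [72,83): 11 bp
  [83,94): 11 bp
  [94,110): 16 bp
  [110,118): 8 bp
  [118,126): 8 bp
  [126,140): 14 bp
  [140,156): 16 bp
  [156,159): 3 bp
  [159,163): 4 bp
  [163,167): 4 bp
  [167,179): 12 bp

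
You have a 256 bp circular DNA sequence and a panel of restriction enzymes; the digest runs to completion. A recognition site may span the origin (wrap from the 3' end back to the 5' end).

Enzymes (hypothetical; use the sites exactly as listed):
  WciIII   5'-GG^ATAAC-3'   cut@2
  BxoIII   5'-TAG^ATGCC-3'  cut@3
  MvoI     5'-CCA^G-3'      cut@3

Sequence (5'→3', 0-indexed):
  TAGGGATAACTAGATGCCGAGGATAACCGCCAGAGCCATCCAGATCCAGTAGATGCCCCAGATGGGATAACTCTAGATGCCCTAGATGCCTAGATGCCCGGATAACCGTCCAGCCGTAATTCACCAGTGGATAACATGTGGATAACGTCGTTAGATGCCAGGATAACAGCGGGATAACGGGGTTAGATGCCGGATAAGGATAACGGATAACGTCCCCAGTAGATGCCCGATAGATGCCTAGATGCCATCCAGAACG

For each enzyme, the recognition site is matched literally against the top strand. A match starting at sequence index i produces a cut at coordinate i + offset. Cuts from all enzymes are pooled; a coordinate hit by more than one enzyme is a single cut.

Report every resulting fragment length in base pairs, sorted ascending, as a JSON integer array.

[2,4,4,4,6,6,6,7,8,8,8,8,8,9,9,10,10,10,10,10,11,11,11,11,12,13,13,13,14]

Per-enzyme occurrences:
  WciIII GGATAAC/2: at [3, 20, 64, 99, 128, 139, 160, 171, 197, 204] ⇒ [5, 22, 66, 101, 130, 141, 162, 173, 199, 206]
  BxoIII TAGATGCC/3: at [10, 49, 73, 82, 90, 151, 183, 219, 230, 238] ⇒ [13, 52, 76, 85, 93, 154, 186, 222, 233, 241]
  MvoI CCAG/3: at [29, 39, 45, 57, 109, 123, 157, 215, 248] ⇒ [32, 42, 48, 60, 112, 126, 160, 218, 251]

All cut coordinates (distinct, sorted): [5, 13, 22, 32, 42, 48, 52, 60, 66, 76, 85, 93, 101, 112, 126, 130, 141, 154, 160, 162, 173, 186, 199, 206, 218, 222, 233, 241, 251]

Fragment lengths:
  5→13: 8 bp
  13→22: 9 bp
  22→32: 10 bp
  32→42: 10 bp
  42→48: 6 bp
  48→52: 4 bp
  52→60: 8 bp
  60→66: 6 bp
  66→76: 10 bp
  76→85: 9 bp
  85→93: 8 bp
  93→101: 8 bp
  101→112: 11 bp
  112→126: 14 bp
  126→130: 4 bp
  130→141: 11 bp
  141→154: 13 bp
  154→160: 6 bp
  160→162: 2 bp
  162→173: 11 bp
  173→186: 13 bp
  186→199: 13 bp
  199→206: 7 bp
  206→218: 12 bp
  218→222: 4 bp
  222→233: 11 bp
  233→241: 8 bp
  241→251: 10 bp
  251→5 (wrap): 256-251+5 = 10 bp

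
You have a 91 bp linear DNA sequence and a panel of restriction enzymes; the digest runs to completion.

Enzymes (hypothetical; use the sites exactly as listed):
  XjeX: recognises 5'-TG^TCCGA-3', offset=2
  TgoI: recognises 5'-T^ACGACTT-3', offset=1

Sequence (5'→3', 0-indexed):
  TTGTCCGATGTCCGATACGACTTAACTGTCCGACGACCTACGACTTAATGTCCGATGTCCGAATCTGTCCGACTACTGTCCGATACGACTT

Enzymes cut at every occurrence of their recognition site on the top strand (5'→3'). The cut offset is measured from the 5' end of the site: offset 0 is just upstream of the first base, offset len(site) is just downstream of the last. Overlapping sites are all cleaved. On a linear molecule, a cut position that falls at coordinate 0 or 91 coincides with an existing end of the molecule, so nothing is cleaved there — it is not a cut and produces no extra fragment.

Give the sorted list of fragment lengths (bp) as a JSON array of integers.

[3,6,6,7,7,7,10,11,11,11,12]

Per-enzyme occurrences:
  XjeX (TGTCCGA, off=2): starts [1, 8, 26, 48, 55, 65, 76] → cuts [3, 10, 28, 50, 57, 67, 78]
  TgoI (TACGACTT, off=1): starts [15, 38, 83] → cuts [16, 39, 84]

All cut coordinates (distinct, sorted): [3, 10, 16, 28, 39, 50, 57, 67, 78, 84]

Fragments:
  [0,3): 3 bp
  [3,10): 7 bp
  [10,16): 6 bp
  [16,28): 12 bp
  [28,39): 11 bp
  [39,50): 11 bp
  [50,57): 7 bp
  [57,67): 10 bp
  [67,78): 11 bp
  [78,84): 6 bp
  [84,91): 7 bp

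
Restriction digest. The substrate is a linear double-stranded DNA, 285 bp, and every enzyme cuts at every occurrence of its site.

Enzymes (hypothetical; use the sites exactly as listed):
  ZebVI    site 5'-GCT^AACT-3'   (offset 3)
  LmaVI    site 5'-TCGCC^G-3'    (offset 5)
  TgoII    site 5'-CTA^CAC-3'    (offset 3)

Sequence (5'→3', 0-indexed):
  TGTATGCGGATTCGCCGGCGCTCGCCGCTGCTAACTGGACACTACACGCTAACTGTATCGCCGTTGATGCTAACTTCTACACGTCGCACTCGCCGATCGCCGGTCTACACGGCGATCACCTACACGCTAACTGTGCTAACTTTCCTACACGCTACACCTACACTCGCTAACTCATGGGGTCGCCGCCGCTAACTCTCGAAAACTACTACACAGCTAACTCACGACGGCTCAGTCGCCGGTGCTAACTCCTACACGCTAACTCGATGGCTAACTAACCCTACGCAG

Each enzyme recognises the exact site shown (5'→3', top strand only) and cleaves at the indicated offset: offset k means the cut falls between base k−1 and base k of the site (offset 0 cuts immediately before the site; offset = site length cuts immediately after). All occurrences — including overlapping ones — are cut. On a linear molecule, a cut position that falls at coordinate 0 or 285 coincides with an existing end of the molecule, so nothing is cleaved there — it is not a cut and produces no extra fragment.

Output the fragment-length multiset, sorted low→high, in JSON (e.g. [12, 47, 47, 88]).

[6,6,6,6,6,6,6,6,7,7,7,8,8,8,9,9,10,10,12,12,12,15,15,16,16,16,18,22]

Site scan:
  ZebVI (GCTAACT, off=3): starts [29, 47, 68, 125, 134, 165, 187, 212, 240, 254, 266] → cuts [32, 50, 71, 128, 137, 168, 190, 215, 243, 257, 269]
  LmaVI (TCGCCG, off=5): starts [11, 21, 57, 89, 96, 179, 232] → cuts [16, 26, 62, 94, 101, 184, 237]
  TgoII (CTACAC, off=3): starts [41, 76, 104, 119, 144, 151, 157, 205, 248] → cuts [44, 79, 107, 122, 147, 154, 160, 208, 251]

Pooled cuts: [16, 26, 32, 44, 50, 62, 71, 79, 94, 101, 107, 122, 128, 137, 147, 154, 160, 168, 184, 190, 208, 215, 237, 243, 251, 257, 269]

Fragment lengths:
  [0,16): 16 bp
  [16,26): 10 bp
  [26,32): 6 bp
  [32,44): 12 bp
  [44,50): 6 bp
  [50,62): 12 bp
  [62,71): 9 bp
  [71,79): 8 bp
  [79,94): 15 bp
  [94,101): 7 bp
  [101,107): 6 bp
  [107,122): 15 bp
  [122,128): 6 bp
  [128,137): 9 bp
  [137,147): 10 bp
  [147,154): 7 bp
  [154,160): 6 bp
  [160,168): 8 bp
  [168,184): 16 bp
  [184,190): 6 bp
  [190,208): 18 bp
  [208,215): 7 bp
  [215,237): 22 bp
  [237,243): 6 bp
  [243,251): 8 bp
  [251,257): 6 bp
  [257,269): 12 bp
  [269,285): 16 bp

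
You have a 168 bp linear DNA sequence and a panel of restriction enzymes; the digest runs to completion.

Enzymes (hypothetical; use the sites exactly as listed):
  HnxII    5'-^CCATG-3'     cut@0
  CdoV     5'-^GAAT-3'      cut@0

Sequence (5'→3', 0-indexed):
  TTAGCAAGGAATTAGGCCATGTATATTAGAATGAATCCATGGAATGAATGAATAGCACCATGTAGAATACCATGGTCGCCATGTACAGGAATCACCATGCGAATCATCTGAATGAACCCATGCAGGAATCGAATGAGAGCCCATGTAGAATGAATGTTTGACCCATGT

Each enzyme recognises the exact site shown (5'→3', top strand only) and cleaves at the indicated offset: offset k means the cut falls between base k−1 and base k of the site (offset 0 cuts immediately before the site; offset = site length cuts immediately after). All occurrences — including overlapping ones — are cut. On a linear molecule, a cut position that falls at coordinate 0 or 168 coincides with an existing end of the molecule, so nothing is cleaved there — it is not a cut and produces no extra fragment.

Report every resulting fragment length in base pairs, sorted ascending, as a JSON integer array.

Scan for sites:
  HnxII (CCATG, off=0): starts [16, 36, 57, 69, 78, 94, 117, 140, 162] → cuts [16, 36, 57, 69, 78, 94, 117, 140, 162]
  CdoV (GAAT, off=0): starts [8, 28, 32, 41, 45, 49, 64, 88, 100, 109, 125, 130, 147, 151] → cuts [8, 28, 32, 41, 45, 49, 64, 88, 100, 109, 125, 130, 147, 151]

Pooled cuts: [8, 16, 28, 32, 36, 41, 45, 49, 57, 64, 69, 78, 88, 94, 100, 109, 117, 125, 130, 140, 147, 151, 162]

Fragment lengths:
  [0,8): 8 bp
  [8,16): 8 bp
  [16,28): 12 bp
  [28,32): 4 bp
  [32,36): 4 bp
  [36,41): 5 bp
  [41,45): 4 bp
  [45,49): 4 bp
  [49,57): 8 bp
  [57,64): 7 bp
  [64,69): 5 bp
  [69,78): 9 bp
  [78,88): 10 bp
  [88,94): 6 bp
  [94,100): 6 bp
  [100,109): 9 bp
  [109,117): 8 bp
  [117,125): 8 bp
  [125,130): 5 bp
  [130,140): 10 bp
  [140,147): 7 bp
  [147,151): 4 bp
  [151,162): 11 bp
  [162,168): 6 bp

[4,4,4,4,4,5,5,5,6,6,6,7,7,8,8,8,8,8,9,9,10,10,11,12]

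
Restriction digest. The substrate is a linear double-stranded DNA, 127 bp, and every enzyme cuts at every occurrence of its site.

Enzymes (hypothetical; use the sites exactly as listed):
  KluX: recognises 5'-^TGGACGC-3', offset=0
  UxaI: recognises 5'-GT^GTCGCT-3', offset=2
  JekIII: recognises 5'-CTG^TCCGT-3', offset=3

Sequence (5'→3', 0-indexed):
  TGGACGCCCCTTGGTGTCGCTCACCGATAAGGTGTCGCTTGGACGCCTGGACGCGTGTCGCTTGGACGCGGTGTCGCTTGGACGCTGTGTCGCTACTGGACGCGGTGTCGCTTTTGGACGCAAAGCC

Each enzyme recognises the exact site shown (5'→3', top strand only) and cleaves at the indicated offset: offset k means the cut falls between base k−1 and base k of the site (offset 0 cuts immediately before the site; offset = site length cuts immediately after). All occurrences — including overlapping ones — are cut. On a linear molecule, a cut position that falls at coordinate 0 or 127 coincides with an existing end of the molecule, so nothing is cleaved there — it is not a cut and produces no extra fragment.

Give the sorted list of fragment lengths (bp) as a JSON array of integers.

[6,6,6,8,8,8,9,10,10,10,13,15,18]

Scan for sites:
  KluX (TGGACGC, off=0): starts [0, 39, 47, 62, 78, 96, 114] → cuts [39, 47, 62, 78, 96, 114] (position 0 is a terminus of the linear molecule — no cut)
  UxaI (GTGTCGCT, off=2): starts [13, 31, 54, 70, 86, 104] → cuts [15, 33, 56, 72, 88, 106]
  JekIII (CTGTCCGT, off=3): no sites

Pooled cuts: [15, 33, 39, 47, 56, 62, 72, 78, 88, 96, 106, 114]

Fragment lengths:
  [0,15): 15 bp
  [15,33): 18 bp
  [33,39): 6 bp
  [39,47): 8 bp
  [47,56): 9 bp
  [56,62): 6 bp
  [62,72): 10 bp
  [72,78): 6 bp
  [78,88): 10 bp
  [88,96): 8 bp
  [96,106): 10 bp
  [106,114): 8 bp
  [114,127): 13 bp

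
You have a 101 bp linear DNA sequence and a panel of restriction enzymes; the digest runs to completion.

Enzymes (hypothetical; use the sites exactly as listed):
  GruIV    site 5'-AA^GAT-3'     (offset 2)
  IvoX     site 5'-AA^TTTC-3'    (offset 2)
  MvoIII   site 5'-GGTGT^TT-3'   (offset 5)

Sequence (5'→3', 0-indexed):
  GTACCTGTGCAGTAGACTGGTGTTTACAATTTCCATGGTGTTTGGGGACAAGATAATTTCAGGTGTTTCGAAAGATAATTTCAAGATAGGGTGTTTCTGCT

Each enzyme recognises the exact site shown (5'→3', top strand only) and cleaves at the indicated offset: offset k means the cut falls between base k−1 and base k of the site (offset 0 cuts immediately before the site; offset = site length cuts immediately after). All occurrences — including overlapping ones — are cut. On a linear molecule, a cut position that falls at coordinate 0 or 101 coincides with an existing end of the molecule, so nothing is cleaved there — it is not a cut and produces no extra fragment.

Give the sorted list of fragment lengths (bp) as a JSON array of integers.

[5,5,6,6,7,7,10,10,10,12,23]

Per-enzyme occurrences:
  GruIV AAGAT/2: at [49, 71, 82] ⇒ [51, 73, 84]
  IvoX AATTTC/2: at [27, 54, 76] ⇒ [29, 56, 78]
  MvoIII GGTGTTT/5: at [18, 36, 61, 89] ⇒ [23, 41, 66, 94]

Pooled cuts: [23, 29, 41, 51, 56, 66, 73, 78, 84, 94]

Fragments:
  [0,23): 23 bp
  [23,29): 6 bp
  [29,41): 12 bp
  [41,51): 10 bp
  [51,56): 5 bp
  [56,66): 10 bp
  [66,73): 7 bp
  [73,78): 5 bp
  [78,84): 6 bp
  [84,94): 10 bp
  [94,101): 7 bp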